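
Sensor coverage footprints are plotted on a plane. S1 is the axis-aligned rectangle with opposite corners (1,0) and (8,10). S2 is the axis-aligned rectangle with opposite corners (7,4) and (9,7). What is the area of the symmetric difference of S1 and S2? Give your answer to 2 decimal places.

70.00

|S1∩S2|: x∈[7,8], y∈[4,7] → 1·3 = 3.
|S1 △ S2| = |S1| + |S2| − 2·|S1∩S2| = 70 + 6 − 6 = 70.00.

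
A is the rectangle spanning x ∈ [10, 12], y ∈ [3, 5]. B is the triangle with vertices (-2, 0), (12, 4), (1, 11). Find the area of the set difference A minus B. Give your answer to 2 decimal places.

|A| = 4, |A∩B| = 1.7857.
|A ∖ B| = |A| − |A∩B| = 4 − 1.7857 = 2.21.

2.21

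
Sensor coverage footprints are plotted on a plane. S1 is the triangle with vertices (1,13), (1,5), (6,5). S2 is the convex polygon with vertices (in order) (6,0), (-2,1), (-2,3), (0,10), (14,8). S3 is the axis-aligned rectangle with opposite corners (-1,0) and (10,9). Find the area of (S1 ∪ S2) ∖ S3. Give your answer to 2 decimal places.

|S1 ∪ S2| = 106.3894.
|(S1 ∪ S2) ∩ S3| = 86.4018.
|(S1 ∪ S2) ∖ S3| = 106.3894 − 86.4018 = 19.99.

19.99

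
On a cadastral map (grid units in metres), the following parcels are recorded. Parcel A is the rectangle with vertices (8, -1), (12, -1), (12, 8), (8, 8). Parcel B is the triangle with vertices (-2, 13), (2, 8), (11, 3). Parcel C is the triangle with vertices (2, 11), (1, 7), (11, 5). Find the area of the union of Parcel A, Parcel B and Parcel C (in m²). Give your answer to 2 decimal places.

59.16

By inclusion–exclusion:
Individual areas: |Parcel A| = 36, |Parcel B| = 12.5, |Parcel C| = 21.
|Parcel A∩Parcel B| = 0.9615.
|Parcel A∩Parcel C| = 2.1.
|Parcel B∩Parcel C| = 7.2779.
|Parcel A∩Parcel B∩Parcel C| = 0.
|Parcel A ∪ Parcel B ∪ Parcel C| = 69.5 − 10.3395 + 0 = 59.16.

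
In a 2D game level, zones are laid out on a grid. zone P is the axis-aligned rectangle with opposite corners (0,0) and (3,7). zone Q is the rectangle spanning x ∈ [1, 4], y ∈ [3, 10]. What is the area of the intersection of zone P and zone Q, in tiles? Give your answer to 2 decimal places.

8.00

|zone P∩zone Q|: x∈[1,3], y∈[3,7] → 2·4 = 8.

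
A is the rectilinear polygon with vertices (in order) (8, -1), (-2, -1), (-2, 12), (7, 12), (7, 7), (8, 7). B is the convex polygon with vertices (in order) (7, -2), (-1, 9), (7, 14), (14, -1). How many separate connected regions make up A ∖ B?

A ∖ B is a single connected region.

1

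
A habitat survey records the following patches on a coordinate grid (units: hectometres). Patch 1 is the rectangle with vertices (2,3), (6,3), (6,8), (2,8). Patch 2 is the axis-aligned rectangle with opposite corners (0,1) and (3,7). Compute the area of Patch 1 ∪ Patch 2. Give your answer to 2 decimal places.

By inclusion–exclusion:
Individual areas: |Patch 1| = 20, |Patch 2| = 18.
|Patch 1∩Patch 2|: x∈[2,3], y∈[3,7] → 1·4 = 4.
|Patch 1 ∪ Patch 2| = 38 − 4 = 34.00.

34.00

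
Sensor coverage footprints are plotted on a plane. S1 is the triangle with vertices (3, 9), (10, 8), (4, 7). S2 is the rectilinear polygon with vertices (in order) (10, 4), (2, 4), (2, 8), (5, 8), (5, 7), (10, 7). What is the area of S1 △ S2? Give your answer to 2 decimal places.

|S1| = 6.5, |S2| = 27, |S1∩S2| = 1.1667.
|S1 △ S2| = |S1| + |S2| − 2·|S1∩S2| = 6.5 + 27 − 2.3333 = 31.17.

31.17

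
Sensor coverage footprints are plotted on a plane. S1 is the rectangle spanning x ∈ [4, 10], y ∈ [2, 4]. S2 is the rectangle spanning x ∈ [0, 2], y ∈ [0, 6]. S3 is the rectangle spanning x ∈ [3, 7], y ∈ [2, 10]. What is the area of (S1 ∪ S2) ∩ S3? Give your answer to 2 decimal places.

6.00

The region (S1 ∪ S2) ∩ S3 is the polygon with vertices (4,4), (7,4), (7,2), (4,2).
By the shoelace formula its area is 6.00.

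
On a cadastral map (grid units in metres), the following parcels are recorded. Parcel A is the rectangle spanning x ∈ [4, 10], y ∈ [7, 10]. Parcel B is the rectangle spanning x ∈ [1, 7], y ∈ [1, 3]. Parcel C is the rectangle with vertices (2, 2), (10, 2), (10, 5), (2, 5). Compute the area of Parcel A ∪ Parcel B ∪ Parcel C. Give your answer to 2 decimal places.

49.00

By inclusion–exclusion:
Individual areas: |Parcel A| = 18, |Parcel B| = 12, |Parcel C| = 24.
|Parcel A∩Parcel B| = 0 (no overlap).
|Parcel A∩Parcel C| = 0 (no overlap).
|Parcel B∩Parcel C|: x∈[2,7], y∈[2,3] → 5·1 = 5.
|Parcel A∩Parcel B∩Parcel C| = 0.
|Parcel A ∪ Parcel B ∪ Parcel C| = 54 − 5 + 0 = 49.00.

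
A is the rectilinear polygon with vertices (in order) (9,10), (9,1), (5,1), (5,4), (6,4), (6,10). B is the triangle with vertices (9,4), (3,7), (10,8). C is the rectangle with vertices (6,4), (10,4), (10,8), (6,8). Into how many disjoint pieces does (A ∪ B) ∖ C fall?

3

(A ∪ B) ∖ C splits into 3 disjoint pieces (area 12, area 2.8929, area 6).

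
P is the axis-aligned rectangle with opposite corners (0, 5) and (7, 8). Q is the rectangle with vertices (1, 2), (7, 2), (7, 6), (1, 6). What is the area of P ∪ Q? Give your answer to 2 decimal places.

By inclusion–exclusion:
Individual areas: |P| = 21, |Q| = 24.
|P∩Q|: x∈[1,7], y∈[5,6] → 6·1 = 6.
|P ∪ Q| = 45 − 6 = 39.00.

39.00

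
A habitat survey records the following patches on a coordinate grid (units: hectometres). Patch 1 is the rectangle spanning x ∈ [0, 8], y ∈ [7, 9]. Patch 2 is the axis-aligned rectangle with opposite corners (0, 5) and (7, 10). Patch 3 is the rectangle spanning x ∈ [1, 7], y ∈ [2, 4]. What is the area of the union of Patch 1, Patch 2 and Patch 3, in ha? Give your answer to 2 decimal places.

49.00

By inclusion–exclusion:
Individual areas: |Patch 1| = 16, |Patch 2| = 35, |Patch 3| = 12.
|Patch 1∩Patch 2|: x∈[0,7], y∈[7,9] → 7·2 = 14.
|Patch 1∩Patch 3| = 0 (no overlap).
|Patch 2∩Patch 3| = 0 (no overlap).
|Patch 1∩Patch 2∩Patch 3| = 0.
|Patch 1 ∪ Patch 2 ∪ Patch 3| = 63 − 14 + 0 = 49.00.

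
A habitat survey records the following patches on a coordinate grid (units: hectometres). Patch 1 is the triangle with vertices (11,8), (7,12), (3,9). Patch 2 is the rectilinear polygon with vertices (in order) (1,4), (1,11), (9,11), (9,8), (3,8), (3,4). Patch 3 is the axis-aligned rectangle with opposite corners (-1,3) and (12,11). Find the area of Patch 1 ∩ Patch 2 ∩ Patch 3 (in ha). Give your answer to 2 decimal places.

The intersection is the polygon with vertices (9,8.25), (3,9), (5.667,11), (8,11), (9,10).
By the shoelace formula its area is 11.08.

11.08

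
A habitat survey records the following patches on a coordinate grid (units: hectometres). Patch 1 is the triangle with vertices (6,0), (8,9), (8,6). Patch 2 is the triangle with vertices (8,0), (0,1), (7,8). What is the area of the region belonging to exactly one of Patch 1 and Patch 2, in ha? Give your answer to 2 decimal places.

|Patch 1| = 3, |Patch 2| = 31.5, |Patch 1∩Patch 2| = 1.3931.
|Patch 1 △ Patch 2| = |Patch 1| + |Patch 2| − 2·|Patch 1∩Patch 2| = 3 + 31.5 − 2.7862 = 31.71.

31.71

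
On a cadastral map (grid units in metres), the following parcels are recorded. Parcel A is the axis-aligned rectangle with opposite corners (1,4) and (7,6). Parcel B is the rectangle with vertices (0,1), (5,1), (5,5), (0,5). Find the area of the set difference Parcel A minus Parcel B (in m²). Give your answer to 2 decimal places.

8.00

|Parcel A∩Parcel B|: x∈[1,5], y∈[4,5] → 4·1 = 4.
|Parcel A| = 12.
|Parcel A ∖ Parcel B| = |Parcel A| − |Parcel A∩Parcel B| = 12 − 4 = 8.00.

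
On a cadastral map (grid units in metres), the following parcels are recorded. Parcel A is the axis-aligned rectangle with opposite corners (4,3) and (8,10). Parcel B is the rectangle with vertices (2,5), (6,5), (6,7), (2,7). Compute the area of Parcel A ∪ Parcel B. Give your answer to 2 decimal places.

32.00

By inclusion–exclusion:
Individual areas: |Parcel A| = 28, |Parcel B| = 8.
|Parcel A∩Parcel B|: x∈[4,6], y∈[5,7] → 2·2 = 4.
|Parcel A ∪ Parcel B| = 36 − 4 = 32.00.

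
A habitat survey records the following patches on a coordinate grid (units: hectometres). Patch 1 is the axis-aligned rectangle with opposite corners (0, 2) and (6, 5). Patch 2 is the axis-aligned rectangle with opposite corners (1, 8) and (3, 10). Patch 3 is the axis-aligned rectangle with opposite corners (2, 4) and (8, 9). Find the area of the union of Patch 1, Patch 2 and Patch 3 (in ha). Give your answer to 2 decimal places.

47.00

By inclusion–exclusion:
Individual areas: |Patch 1| = 18, |Patch 2| = 4, |Patch 3| = 30.
|Patch 1∩Patch 2| = 0 (no overlap).
|Patch 1∩Patch 3|: x∈[2,6], y∈[4,5] → 4·1 = 4.
|Patch 2∩Patch 3|: x∈[2,3], y∈[8,9] → 1·1 = 1.
|Patch 1∩Patch 2∩Patch 3| = 0.
|Patch 1 ∪ Patch 2 ∪ Patch 3| = 52 − 5 + 0 = 47.00.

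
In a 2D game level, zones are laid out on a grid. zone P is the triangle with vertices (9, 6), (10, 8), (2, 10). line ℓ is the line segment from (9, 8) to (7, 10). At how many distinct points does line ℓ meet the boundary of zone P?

1

The segment meets the boundary at (8.667,8.333).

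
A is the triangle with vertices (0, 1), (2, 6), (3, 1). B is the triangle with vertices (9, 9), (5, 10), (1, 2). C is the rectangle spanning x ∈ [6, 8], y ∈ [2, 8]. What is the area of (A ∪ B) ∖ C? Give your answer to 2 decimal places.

|A ∪ B| = 24.3921.
|(A ∪ B) ∩ C| = 1.5089.
|(A ∪ B) ∖ C| = 24.3921 − 1.5089 = 22.88.

22.88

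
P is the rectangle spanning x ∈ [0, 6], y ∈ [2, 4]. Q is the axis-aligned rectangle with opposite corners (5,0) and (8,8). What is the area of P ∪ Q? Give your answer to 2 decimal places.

34.00

By inclusion–exclusion:
Individual areas: |P| = 12, |Q| = 24.
|P∩Q|: x∈[5,6], y∈[2,4] → 1·2 = 2.
|P ∪ Q| = 36 − 2 = 34.00.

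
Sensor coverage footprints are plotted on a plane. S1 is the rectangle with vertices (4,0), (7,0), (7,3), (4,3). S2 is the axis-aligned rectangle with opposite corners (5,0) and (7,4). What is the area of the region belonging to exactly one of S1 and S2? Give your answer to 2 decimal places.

|S1∩S2|: x∈[5,7], y∈[0,3] → 2·3 = 6.
|S1 △ S2| = |S1| + |S2| − 2·|S1∩S2| = 9 + 8 − 12 = 5.00.

5.00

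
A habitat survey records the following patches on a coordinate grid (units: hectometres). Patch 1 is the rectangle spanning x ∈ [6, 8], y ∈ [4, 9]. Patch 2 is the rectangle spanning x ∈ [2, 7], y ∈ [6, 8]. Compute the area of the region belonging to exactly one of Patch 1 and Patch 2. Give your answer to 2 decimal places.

|Patch 1∩Patch 2|: x∈[6,7], y∈[6,8] → 1·2 = 2.
|Patch 1 △ Patch 2| = |Patch 1| + |Patch 2| − 2·|Patch 1∩Patch 2| = 10 + 10 − 4 = 16.00.

16.00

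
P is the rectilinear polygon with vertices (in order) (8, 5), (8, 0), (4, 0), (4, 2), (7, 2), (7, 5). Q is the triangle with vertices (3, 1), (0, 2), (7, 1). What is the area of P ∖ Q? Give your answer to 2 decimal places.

|P| = 11, |P∩Q| = 0.6429.
|P ∖ Q| = |P| − |P∩Q| = 11 − 0.6429 = 10.36.

10.36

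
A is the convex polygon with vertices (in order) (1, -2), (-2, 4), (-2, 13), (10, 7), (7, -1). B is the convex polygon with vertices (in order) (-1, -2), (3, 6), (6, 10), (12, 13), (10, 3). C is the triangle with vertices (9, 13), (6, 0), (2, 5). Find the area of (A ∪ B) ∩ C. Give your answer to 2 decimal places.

The region (A ∪ B) ∩ C is the polygon with vertices (8.609,11.304), (6,0), (2,5), (6.667,10.333).
By the shoelace formula its area is 32.04.

32.04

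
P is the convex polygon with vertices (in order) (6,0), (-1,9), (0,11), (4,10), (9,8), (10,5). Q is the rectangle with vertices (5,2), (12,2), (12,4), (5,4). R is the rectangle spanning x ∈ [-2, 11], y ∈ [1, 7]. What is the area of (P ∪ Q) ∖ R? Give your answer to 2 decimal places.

|P ∪ Q| = 69.2.
|(P ∪ Q) ∩ R| = 40.8.
|(P ∪ Q) ∖ R| = 69.2 − 40.8 = 28.40.

28.40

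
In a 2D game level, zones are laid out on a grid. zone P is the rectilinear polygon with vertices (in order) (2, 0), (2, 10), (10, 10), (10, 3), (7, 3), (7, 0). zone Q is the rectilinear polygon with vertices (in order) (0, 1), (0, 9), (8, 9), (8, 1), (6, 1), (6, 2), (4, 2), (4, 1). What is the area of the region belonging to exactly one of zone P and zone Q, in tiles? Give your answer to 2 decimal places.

|zone P| = 71, |zone Q| = 62, |zone P∩zone Q| = 44.
|zone P △ zone Q| = |zone P| + |zone Q| − 2·|zone P∩zone Q| = 71 + 62 − 88 = 45.00.

45.00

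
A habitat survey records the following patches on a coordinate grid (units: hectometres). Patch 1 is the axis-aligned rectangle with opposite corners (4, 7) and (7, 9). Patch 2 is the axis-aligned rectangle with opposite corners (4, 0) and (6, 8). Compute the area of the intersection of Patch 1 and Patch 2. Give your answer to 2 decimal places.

2.00

|Patch 1∩Patch 2|: x∈[4,6], y∈[7,8] → 2·1 = 2.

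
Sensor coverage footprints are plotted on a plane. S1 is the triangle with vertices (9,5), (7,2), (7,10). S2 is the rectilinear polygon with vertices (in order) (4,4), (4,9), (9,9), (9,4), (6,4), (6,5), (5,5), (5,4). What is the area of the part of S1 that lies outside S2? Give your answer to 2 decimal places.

|S1| = 8, |S1∩S2| = 6.4667.
|S1 ∖ S2| = |S1| − |S1∩S2| = 8 − 6.4667 = 1.53.

1.53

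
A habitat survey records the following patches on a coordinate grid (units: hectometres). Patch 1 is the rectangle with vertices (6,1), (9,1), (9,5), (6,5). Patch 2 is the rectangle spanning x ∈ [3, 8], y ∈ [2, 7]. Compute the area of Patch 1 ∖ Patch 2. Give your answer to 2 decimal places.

6.00

|Patch 1∩Patch 2|: x∈[6,8], y∈[2,5] → 2·3 = 6.
|Patch 1| = 12.
|Patch 1 ∖ Patch 2| = |Patch 1| − |Patch 1∩Patch 2| = 12 − 6 = 6.00.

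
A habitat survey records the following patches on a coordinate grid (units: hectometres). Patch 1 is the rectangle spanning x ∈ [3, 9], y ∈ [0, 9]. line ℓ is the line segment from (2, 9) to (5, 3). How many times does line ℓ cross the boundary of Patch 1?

The segment meets the boundary at (3,7).

1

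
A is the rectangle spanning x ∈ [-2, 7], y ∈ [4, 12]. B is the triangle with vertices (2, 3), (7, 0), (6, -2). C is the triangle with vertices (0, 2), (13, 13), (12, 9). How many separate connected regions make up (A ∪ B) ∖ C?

3

(A ∪ B) ∖ C splits into 3 disjoint pieces (area 3.7202, area 62.9056, area 6.5).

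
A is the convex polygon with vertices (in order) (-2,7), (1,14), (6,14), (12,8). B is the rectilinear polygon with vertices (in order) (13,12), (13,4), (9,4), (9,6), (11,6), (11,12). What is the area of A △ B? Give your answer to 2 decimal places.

81.43

|A| = 62.5, |B| = 20, |A∩B| = 0.5357.
|A △ B| = |A| + |B| − 2·|A∩B| = 62.5 + 20 − 1.0714 = 81.43.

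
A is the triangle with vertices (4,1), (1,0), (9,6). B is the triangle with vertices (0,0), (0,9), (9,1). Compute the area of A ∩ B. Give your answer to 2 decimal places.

The intersection is the polygon with vertices (1.5,0.167), (1.174,0.13), (5.949,3.712), (6.353,3.353), (4,1).
By the shoelace formula its area is 3.97.

3.97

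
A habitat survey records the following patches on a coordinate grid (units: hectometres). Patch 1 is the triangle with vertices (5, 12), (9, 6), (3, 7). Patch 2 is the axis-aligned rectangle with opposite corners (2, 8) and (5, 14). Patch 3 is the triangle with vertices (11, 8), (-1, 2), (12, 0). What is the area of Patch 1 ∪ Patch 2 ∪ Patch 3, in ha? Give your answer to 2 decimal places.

By inclusion–exclusion:
Individual areas: |Patch 1| = 16, |Patch 2| = 18, |Patch 3| = 51.
|Patch 1∩Patch 2| = 3.2.
|Patch 1∩Patch 3| = 0.5.
|Patch 2∩Patch 3| = 0.
|Patch 1∩Patch 2∩Patch 3| = 0.
|Patch 1 ∪ Patch 2 ∪ Patch 3| = 85 − 3.7 + 0 = 81.30.

81.30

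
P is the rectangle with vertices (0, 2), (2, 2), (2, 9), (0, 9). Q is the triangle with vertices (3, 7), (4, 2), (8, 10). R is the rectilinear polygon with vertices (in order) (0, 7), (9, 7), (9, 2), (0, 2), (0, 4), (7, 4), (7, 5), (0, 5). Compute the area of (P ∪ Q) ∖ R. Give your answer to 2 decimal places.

|P ∪ Q| = 28.
|(P ∪ Q) ∩ R| = 15.
|(P ∪ Q) ∖ R| = 28 − 15 = 13.00.

13.00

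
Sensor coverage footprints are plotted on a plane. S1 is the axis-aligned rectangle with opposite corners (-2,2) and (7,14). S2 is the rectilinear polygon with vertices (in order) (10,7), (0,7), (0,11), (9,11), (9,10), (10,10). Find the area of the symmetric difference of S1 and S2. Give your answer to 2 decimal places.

|S1| = 108, |S2| = 39, |S1∩S2| = 28.
|S1 △ S2| = |S1| + |S2| − 2·|S1∩S2| = 108 + 39 − 56 = 91.00.

91.00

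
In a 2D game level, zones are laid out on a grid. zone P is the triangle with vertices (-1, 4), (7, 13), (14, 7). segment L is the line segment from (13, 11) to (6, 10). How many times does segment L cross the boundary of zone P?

1

The segment meets the boundary at (9.857,10.551).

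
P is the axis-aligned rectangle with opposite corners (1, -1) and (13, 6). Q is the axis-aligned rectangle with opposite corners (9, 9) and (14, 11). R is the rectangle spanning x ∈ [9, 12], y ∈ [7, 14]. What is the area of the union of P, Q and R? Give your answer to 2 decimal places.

By inclusion–exclusion:
Individual areas: |P| = 84, |Q| = 10, |R| = 21.
|P∩Q| = 0 (no overlap).
|P∩R| = 0 (no overlap).
|Q∩R|: x∈[9,12], y∈[9,11] → 3·2 = 6.
|P∩Q∩R| = 0.
|P ∪ Q ∪ R| = 115 − 6 + 0 = 109.00.

109.00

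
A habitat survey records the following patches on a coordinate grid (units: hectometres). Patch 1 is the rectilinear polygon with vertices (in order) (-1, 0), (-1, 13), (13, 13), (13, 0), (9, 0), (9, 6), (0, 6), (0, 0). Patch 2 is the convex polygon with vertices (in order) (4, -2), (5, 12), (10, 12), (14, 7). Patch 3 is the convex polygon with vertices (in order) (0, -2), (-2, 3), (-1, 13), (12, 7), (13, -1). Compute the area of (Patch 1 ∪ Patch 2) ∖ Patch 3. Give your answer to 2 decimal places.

50.12

|Patch 1 ∪ Patch 2| = 155.5393.
|(Patch 1 ∪ Patch 2) ∩ Patch 3| = 105.4227.
|(Patch 1 ∪ Patch 2) ∖ Patch 3| = 155.5393 − 105.4227 = 50.12.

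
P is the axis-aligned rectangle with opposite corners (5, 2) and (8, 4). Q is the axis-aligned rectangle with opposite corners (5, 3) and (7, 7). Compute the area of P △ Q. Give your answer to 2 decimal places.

10.00

|P∩Q|: x∈[5,7], y∈[3,4] → 2·1 = 2.
|P △ Q| = |P| + |Q| − 2·|P∩Q| = 6 + 8 − 4 = 10.00.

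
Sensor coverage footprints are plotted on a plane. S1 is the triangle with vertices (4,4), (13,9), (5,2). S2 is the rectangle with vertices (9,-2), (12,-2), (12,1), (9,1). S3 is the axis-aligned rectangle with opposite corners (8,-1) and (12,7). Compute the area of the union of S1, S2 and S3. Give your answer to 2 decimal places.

By inclusion–exclusion:
Individual areas: |S1| = 11.5, |S2| = 9, |S3| = 32.
|S1∩S2| = 0.
|S1∩S3| = 2.6788.
|S2∩S3|: x∈[9,12], y∈[-1,1] → 3·2 = 6.
|S1∩S2∩S3| = 0.
|S1 ∪ S2 ∪ S3| = 52.5 − 8.6788 + 0 = 43.82.

43.82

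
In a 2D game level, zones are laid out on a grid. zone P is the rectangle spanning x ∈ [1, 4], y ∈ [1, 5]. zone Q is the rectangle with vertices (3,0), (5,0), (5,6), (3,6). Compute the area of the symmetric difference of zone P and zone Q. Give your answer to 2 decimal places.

|zone P∩zone Q|: x∈[3,4], y∈[1,5] → 1·4 = 4.
|zone P △ zone Q| = |zone P| + |zone Q| − 2·|zone P∩zone Q| = 12 + 12 − 8 = 16.00.

16.00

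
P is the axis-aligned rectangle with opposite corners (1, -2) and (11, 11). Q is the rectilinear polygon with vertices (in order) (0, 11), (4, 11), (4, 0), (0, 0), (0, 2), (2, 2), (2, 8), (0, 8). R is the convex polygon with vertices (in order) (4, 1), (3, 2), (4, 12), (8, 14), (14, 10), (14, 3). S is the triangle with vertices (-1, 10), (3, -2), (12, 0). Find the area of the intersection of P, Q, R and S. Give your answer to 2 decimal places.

The intersection is the polygon with vertices (3,2), (3.457,6.571), (4,6.154), (4,1).
By the shoelace formula its area is 3.91.

3.91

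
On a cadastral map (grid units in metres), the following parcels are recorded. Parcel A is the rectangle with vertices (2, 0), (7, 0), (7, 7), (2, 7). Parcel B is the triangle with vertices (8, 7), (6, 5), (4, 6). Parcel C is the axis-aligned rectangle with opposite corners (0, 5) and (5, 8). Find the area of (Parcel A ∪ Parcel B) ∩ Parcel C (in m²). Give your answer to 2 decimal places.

The region (Parcel A ∪ Parcel B) ∩ Parcel C is the polygon with vertices (2,7), (5,7), (5,5), (2,5).
By the shoelace formula its area is 6.00.

6.00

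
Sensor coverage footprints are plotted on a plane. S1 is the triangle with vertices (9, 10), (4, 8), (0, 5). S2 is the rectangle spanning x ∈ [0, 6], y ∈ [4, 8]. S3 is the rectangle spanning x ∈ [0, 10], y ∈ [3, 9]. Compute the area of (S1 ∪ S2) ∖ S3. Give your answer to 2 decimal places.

|S1 ∪ S2| = 25.4.
|(S1 ∪ S2) ∩ S3| = 25.05.
|(S1 ∪ S2) ∖ S3| = 25.4 − 25.05 = 0.35.

0.35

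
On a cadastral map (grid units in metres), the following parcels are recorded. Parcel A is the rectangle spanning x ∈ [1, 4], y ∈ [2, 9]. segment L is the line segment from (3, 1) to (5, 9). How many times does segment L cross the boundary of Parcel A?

The segment meets the boundary at (4,5), (3.25,2).

2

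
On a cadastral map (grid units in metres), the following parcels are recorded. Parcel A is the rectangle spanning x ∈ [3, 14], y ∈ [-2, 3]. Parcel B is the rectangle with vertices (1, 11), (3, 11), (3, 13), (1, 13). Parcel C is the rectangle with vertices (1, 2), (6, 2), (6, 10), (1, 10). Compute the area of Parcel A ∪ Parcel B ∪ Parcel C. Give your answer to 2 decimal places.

96.00

By inclusion–exclusion:
Individual areas: |Parcel A| = 55, |Parcel B| = 4, |Parcel C| = 40.
|Parcel A∩Parcel B| = 0 (no overlap).
|Parcel A∩Parcel C|: x∈[3,6], y∈[2,3] → 3·1 = 3.
|Parcel B∩Parcel C| = 0 (no overlap).
|Parcel A∩Parcel B∩Parcel C| = 0.
|Parcel A ∪ Parcel B ∪ Parcel C| = 99 − 3 + 0 = 96.00.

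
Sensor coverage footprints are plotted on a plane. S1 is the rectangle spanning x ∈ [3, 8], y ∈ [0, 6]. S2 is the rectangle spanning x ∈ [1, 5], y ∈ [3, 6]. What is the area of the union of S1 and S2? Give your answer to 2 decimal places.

36.00

By inclusion–exclusion:
Individual areas: |S1| = 30, |S2| = 12.
|S1∩S2|: x∈[3,5], y∈[3,6] → 2·3 = 6.
|S1 ∪ S2| = 42 − 6 = 36.00.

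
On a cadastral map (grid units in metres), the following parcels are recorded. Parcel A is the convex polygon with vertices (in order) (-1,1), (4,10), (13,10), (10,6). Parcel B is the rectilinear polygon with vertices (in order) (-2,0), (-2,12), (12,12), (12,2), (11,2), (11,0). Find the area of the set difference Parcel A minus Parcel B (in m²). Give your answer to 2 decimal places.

0.67

|Parcel A| = 55, |Parcel A∩Parcel B| = 54.3333.
|Parcel A ∖ Parcel B| = |Parcel A| − |Parcel A∩Parcel B| = 55 − 54.3333 = 0.67.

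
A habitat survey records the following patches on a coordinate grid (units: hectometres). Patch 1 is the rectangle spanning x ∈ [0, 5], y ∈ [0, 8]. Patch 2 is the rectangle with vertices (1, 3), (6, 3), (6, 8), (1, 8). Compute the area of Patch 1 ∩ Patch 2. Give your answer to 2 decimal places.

|Patch 1∩Patch 2|: x∈[1,5], y∈[3,8] → 4·5 = 20.

20.00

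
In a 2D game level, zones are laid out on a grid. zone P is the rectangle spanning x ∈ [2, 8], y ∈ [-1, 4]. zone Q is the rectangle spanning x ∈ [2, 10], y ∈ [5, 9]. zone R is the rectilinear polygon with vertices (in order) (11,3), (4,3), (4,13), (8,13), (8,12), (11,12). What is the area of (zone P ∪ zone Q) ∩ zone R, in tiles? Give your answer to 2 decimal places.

28.00

|zone P ∪ zone Q| = 62.
|(zone P ∪ zone Q) ∩ zone R| = 28.00.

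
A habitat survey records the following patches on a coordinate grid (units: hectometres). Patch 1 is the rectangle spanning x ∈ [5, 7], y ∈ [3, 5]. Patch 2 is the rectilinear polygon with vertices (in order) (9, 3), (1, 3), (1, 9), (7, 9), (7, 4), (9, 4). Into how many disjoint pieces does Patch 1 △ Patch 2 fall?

2

Patch 1 △ Patch 2 splits into 2 disjoint pieces (area 2, area 32).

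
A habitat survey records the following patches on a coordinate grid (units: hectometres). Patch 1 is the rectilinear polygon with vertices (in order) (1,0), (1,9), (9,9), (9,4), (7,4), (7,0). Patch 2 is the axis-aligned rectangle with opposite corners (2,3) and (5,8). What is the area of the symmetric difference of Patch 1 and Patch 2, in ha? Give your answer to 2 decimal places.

49.00

|Patch 1| = 64, |Patch 2| = 15, |Patch 1∩Patch 2| = 15.
|Patch 1 △ Patch 2| = |Patch 1| + |Patch 2| − 2·|Patch 1∩Patch 2| = 64 + 15 − 30 = 49.00.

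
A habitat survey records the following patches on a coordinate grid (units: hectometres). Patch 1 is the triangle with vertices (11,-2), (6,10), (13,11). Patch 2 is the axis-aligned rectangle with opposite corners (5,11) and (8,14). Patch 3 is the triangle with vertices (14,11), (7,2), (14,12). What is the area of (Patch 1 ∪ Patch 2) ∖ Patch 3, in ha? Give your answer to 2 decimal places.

|Patch 1 ∪ Patch 2| = 53.5.
|(Patch 1 ∪ Patch 2) ∩ Patch 3| = 2.2723.
|(Patch 1 ∪ Patch 2) ∖ Patch 3| = 53.5 − 2.2723 = 51.23.

51.23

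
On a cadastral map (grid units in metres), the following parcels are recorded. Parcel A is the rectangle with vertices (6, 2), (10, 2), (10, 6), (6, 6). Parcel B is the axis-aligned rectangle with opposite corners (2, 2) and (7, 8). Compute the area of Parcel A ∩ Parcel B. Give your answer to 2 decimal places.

|Parcel A∩Parcel B|: x∈[6,7], y∈[2,6] → 1·4 = 4.

4.00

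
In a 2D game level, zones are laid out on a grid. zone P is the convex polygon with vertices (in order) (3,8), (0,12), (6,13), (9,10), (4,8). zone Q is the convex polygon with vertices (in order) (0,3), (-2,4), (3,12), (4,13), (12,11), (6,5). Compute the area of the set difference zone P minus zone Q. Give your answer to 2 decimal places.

4.64

|zone P| = 26.5, |zone P∩zone Q| = 21.8606.
|zone P ∖ zone Q| = |zone P| − |zone P∩zone Q| = 26.5 − 21.8606 = 4.64.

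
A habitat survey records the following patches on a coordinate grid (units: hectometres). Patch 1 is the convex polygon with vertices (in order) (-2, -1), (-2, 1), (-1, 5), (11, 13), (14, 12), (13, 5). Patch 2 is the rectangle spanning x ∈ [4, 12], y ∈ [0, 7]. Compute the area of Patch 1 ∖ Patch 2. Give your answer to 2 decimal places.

78.00

|Patch 1| = 110, |Patch 1∩Patch 2| = 32.
|Patch 1 ∖ Patch 2| = |Patch 1| − |Patch 1∩Patch 2| = 110 − 32 = 78.00.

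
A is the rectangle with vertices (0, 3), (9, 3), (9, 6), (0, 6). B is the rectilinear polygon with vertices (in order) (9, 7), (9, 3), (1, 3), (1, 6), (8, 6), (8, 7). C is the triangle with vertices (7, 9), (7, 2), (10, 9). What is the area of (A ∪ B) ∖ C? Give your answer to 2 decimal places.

|A ∪ B| = 28.
|(A ∪ B) ∩ C| = 4.119.
|(A ∪ B) ∖ C| = 28 − 4.119 = 23.88.

23.88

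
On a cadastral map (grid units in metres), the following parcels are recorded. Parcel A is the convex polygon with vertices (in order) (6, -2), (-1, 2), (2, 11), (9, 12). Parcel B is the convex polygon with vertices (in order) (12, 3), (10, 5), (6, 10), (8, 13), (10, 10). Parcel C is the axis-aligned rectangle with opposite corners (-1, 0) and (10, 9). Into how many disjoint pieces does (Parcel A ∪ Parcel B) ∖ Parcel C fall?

2

(Parcel A ∪ Parcel B) ∖ Parcel C splits into 2 disjoint pieces (area 25.7751, area 3.9286).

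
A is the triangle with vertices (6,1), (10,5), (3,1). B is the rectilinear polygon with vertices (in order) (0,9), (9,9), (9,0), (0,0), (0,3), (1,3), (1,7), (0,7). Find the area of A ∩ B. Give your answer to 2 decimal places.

5.79

The intersection is the polygon with vertices (6,1), (3,1), (9,4.429), (9,4).
By the shoelace formula its area is 5.79.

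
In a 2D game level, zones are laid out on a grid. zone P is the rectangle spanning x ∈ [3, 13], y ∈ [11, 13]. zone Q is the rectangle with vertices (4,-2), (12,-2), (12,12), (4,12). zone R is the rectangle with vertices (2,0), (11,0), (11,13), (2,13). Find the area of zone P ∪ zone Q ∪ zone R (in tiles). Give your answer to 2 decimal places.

148.00

By inclusion–exclusion:
Individual areas: |zone P| = 20, |zone Q| = 112, |zone R| = 117.
|zone P∩zone Q|: x∈[4,12], y∈[11,12] → 8·1 = 8.
|zone P∩zone R|: x∈[3,11], y∈[11,13] → 8·2 = 16.
|zone Q∩zone R|: x∈[4,11], y∈[0,12] → 7·12 = 84.
|zone P∩zone Q∩zone R| = 7.
|zone P ∪ zone Q ∪ zone R| = 249 − 108 + 7 = 148.00.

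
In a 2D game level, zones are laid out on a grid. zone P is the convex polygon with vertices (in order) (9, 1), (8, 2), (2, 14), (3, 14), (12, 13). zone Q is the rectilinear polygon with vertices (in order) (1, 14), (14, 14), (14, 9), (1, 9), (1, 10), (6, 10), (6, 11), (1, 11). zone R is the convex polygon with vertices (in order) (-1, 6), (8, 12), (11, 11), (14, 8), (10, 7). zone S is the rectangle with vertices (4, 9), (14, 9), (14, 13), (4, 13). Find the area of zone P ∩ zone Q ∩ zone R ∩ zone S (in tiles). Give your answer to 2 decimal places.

14.07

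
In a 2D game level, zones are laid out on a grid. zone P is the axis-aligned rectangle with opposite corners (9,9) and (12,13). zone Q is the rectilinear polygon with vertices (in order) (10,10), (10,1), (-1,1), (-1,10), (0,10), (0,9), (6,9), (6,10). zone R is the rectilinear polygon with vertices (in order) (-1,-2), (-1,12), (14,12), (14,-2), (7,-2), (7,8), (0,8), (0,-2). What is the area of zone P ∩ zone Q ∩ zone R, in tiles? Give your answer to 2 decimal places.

1.00

The intersection is the polygon with vertices (9,10), (10,10), (10,9), (9,9).
By the shoelace formula its area is 1.00.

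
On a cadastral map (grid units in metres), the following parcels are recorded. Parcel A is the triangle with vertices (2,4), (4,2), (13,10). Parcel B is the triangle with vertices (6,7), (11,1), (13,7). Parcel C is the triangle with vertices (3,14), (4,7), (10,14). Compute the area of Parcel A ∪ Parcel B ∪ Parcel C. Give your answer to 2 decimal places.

By inclusion–exclusion:
Individual areas: |Parcel A| = 17, |Parcel B| = 21, |Parcel C| = 24.5.
|Parcel A∩Parcel B| = 2.9332.
|Parcel A∩Parcel C| = 0.
|Parcel B∩Parcel C| = 0.
|Parcel A∩Parcel B∩Parcel C| = 0.
|Parcel A ∪ Parcel B ∪ Parcel C| = 62.5 − 2.9332 + 0 = 59.57.

59.57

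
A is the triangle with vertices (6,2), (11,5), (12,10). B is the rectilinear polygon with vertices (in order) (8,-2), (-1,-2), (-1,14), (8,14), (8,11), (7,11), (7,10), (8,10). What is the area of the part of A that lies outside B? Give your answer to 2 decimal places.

9.53

|A| = 11, |A∩B| = 1.4667.
|A ∖ B| = |A| − |A∩B| = 11 − 1.4667 = 9.53.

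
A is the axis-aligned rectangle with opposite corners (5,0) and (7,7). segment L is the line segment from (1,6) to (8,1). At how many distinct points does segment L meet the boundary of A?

The segment meets the boundary at (7,1.714), (5,3.143).

2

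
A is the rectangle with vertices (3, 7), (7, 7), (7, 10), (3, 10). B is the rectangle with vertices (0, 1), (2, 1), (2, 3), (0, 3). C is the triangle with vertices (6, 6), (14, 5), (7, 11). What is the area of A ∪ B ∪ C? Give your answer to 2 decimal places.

35.00

By inclusion–exclusion:
Individual areas: |A| = 12, |B| = 4, |C| = 20.5.
|A∩B| = 0 (no overlap).
|A∩C| = 1.5.
|B∩C| = 0.
|A∩B∩C| = 0.
|A ∪ B ∪ C| = 36.5 − 1.5 + 0 = 35.00.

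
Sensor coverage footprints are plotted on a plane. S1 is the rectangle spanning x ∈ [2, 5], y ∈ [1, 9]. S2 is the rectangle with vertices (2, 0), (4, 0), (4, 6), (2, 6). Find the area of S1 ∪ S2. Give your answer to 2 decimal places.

26.00

By inclusion–exclusion:
Individual areas: |S1| = 24, |S2| = 12.
|S1∩S2|: x∈[2,4], y∈[1,6] → 2·5 = 10.
|S1 ∪ S2| = 36 − 10 = 26.00.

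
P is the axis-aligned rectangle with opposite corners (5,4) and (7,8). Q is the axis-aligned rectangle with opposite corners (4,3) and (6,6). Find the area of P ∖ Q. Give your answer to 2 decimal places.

6.00

|P∩Q|: x∈[5,6], y∈[4,6] → 1·2 = 2.
|P| = 8.
|P ∖ Q| = |P| − |P∩Q| = 8 − 2 = 6.00.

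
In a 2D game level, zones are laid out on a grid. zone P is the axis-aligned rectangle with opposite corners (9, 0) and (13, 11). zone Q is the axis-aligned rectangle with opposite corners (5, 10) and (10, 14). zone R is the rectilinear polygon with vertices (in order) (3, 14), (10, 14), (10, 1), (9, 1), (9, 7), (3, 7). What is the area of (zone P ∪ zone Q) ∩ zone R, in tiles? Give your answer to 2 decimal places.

29.00

The region (zone P ∪ zone Q) ∩ zone R is the polygon with vertices (9,7), (9,10), (5,10), (5,14), (10,14), (10,11), (10,1), (9,1).
By the shoelace formula its area is 29.00.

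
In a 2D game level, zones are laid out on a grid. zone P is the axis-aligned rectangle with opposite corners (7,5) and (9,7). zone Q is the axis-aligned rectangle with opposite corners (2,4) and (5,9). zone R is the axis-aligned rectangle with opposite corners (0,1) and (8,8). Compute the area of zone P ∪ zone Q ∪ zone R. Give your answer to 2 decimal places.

By inclusion–exclusion:
Individual areas: |zone P| = 4, |zone Q| = 15, |zone R| = 56.
|zone P∩zone Q| = 0 (no overlap).
|zone P∩zone R|: x∈[7,8], y∈[5,7] → 1·2 = 2.
|zone Q∩zone R|: x∈[2,5], y∈[4,8] → 3·4 = 12.
|zone P∩zone Q∩zone R| = 0.
|zone P ∪ zone Q ∪ zone R| = 75 − 14 + 0 = 61.00.

61.00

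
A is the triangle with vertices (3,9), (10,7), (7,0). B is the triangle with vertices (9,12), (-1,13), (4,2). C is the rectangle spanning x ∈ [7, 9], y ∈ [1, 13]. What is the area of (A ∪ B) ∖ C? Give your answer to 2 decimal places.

57.35

|A ∪ B| = 71.8107.
|(A ∪ B) ∩ C| = 14.4619.
|(A ∪ B) ∖ C| = 71.8107 − 14.4619 = 57.35.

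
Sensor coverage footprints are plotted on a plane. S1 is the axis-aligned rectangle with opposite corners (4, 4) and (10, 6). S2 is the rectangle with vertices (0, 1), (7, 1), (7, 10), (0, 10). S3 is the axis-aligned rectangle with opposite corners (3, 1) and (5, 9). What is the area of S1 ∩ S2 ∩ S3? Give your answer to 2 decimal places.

The intersection is the polygon with vertices (4,6), (5,6), (5,4), (4,4).
By the shoelace formula its area is 2.00.

2.00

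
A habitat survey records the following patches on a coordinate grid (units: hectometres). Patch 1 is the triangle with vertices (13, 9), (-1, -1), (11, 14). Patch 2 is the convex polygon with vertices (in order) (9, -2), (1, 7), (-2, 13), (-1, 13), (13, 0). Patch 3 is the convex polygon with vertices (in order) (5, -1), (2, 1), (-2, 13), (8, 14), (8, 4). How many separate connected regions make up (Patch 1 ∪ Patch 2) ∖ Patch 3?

3

(Patch 1 ∪ Patch 2) ∖ Patch 3 splits into 3 disjoint pieces (area 21.3012, area 2.0532, area 23.3036).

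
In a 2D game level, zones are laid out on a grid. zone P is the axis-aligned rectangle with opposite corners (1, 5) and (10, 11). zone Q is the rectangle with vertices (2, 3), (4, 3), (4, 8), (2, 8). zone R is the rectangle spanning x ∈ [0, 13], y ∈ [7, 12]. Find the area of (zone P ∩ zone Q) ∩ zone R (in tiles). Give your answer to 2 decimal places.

2.00

The region (zone P ∩ zone Q) ∩ zone R is the polygon with vertices (2,8), (4,8), (4,7), (2,7).
By the shoelace formula its area is 2.00.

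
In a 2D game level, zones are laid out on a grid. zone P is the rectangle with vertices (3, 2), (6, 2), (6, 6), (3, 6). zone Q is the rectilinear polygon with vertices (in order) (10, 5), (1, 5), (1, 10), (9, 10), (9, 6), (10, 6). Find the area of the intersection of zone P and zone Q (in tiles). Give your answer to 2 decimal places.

The intersection is the polygon with vertices (3,6), (6,6), (6,5), (3,5).
By the shoelace formula its area is 3.00.

3.00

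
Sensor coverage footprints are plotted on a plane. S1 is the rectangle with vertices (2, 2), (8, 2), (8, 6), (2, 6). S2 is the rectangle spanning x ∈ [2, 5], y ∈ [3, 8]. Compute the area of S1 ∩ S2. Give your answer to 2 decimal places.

|S1∩S2|: x∈[2,5], y∈[3,6] → 3·3 = 9.

9.00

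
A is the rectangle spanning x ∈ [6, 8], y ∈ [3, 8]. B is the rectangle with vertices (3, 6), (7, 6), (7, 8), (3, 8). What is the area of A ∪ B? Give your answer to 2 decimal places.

By inclusion–exclusion:
Individual areas: |A| = 10, |B| = 8.
|A∩B|: x∈[6,7], y∈[6,8] → 1·2 = 2.
|A ∪ B| = 18 − 2 = 16.00.

16.00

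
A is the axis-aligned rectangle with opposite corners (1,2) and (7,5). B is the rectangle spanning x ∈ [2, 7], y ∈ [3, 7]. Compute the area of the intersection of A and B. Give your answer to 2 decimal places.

|A∩B|: x∈[2,7], y∈[3,5] → 5·2 = 10.

10.00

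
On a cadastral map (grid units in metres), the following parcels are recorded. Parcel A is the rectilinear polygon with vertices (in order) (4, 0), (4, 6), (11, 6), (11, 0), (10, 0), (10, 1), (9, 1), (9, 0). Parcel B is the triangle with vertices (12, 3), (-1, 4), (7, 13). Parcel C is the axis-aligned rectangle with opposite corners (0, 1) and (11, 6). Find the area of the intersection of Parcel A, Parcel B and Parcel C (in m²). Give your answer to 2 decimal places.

18.33

The intersection is the polygon with vertices (10.5,6), (11,5), (11,3.077), (4,3.615), (4,6).
By the shoelace formula its area is 18.33.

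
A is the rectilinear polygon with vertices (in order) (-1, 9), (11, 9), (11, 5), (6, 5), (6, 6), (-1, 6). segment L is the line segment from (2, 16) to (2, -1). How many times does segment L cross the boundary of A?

2

The segment meets the boundary at (2,6), (2,9).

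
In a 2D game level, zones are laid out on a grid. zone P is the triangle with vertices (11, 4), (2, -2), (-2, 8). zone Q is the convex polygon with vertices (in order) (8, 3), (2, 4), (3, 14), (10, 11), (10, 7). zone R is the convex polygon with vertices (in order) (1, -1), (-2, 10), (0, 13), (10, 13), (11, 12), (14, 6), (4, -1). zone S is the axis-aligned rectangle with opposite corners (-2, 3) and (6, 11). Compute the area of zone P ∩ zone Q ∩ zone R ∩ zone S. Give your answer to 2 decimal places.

The intersection is the polygon with vertices (2,4), (2.269,6.687), (6,5.538), (6,3.333).
By the shoelace formula its area is 9.58.

9.58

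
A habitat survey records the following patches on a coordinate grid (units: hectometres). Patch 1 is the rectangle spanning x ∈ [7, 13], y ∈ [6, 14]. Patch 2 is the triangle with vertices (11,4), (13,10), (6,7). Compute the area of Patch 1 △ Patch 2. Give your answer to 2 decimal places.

|Patch 1| = 48, |Patch 2| = 18, |Patch 1∩Patch 2| = 13.4857.
|Patch 1 △ Patch 2| = |Patch 1| + |Patch 2| − 2·|Patch 1∩Patch 2| = 48 + 18 − 26.9714 = 39.03.

39.03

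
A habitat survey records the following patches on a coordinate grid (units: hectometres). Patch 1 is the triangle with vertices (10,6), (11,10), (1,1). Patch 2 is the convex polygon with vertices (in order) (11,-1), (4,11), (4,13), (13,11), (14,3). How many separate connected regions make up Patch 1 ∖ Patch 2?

Patch 1 ∖ Patch 2 is a single connected region.

1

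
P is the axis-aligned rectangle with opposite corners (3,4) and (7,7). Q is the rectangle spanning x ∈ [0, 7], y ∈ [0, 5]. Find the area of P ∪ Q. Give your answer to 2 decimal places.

By inclusion–exclusion:
Individual areas: |P| = 12, |Q| = 35.
|P∩Q|: x∈[3,7], y∈[4,5] → 4·1 = 4.
|P ∪ Q| = 47 − 4 = 43.00.

43.00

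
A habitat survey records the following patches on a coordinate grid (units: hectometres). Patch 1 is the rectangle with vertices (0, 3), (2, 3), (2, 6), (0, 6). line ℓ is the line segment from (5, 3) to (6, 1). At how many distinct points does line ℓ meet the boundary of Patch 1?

0

The segment lies entirely outside Patch 1 and never meets its boundary.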